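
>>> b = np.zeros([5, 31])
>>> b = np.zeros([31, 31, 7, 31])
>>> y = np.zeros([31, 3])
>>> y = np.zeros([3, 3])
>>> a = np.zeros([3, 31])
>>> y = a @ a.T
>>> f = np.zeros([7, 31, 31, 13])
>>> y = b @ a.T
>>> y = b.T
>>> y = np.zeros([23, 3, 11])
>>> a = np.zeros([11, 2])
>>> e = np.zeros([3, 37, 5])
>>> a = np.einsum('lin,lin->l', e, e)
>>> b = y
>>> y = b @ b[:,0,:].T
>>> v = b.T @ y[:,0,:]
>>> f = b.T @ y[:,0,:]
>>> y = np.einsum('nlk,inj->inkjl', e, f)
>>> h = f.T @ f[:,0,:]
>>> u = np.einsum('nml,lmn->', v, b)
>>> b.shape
(23, 3, 11)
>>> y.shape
(11, 3, 5, 23, 37)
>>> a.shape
(3,)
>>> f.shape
(11, 3, 23)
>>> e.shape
(3, 37, 5)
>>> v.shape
(11, 3, 23)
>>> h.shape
(23, 3, 23)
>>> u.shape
()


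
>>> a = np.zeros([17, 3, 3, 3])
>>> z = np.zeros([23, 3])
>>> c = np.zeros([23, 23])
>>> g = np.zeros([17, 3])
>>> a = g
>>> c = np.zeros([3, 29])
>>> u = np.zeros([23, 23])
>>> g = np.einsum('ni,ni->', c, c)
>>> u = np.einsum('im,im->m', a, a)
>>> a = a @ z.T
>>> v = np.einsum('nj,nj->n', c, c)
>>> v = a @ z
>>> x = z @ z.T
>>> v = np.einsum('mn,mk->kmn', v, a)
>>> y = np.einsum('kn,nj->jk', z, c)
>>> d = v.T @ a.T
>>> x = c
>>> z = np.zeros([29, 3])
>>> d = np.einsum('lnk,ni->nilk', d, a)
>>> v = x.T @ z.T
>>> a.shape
(17, 23)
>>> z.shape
(29, 3)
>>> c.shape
(3, 29)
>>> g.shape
()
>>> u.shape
(3,)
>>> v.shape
(29, 29)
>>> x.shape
(3, 29)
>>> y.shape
(29, 23)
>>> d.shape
(17, 23, 3, 17)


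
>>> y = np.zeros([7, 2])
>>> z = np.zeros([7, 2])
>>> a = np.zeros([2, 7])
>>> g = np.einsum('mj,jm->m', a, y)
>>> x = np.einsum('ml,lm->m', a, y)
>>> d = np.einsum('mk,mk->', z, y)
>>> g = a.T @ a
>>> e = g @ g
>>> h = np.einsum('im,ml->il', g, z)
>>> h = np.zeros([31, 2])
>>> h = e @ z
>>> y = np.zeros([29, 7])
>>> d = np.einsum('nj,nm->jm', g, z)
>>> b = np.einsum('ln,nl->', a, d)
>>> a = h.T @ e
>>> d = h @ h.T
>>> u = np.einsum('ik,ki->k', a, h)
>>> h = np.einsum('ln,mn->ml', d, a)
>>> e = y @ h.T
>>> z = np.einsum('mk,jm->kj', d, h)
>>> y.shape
(29, 7)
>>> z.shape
(7, 2)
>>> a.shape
(2, 7)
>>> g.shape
(7, 7)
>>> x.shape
(2,)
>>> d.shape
(7, 7)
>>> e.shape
(29, 2)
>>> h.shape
(2, 7)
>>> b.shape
()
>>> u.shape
(7,)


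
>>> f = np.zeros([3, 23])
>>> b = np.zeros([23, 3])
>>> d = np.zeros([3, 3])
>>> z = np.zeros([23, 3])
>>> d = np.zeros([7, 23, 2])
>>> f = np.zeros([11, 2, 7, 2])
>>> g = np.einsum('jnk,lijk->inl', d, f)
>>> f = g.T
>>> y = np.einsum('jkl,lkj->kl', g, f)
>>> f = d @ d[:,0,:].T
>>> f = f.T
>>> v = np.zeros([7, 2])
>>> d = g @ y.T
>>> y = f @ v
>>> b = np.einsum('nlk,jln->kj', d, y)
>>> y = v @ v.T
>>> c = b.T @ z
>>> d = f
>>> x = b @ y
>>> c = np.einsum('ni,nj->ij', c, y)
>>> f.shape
(7, 23, 7)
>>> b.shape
(23, 7)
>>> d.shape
(7, 23, 7)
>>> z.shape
(23, 3)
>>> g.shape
(2, 23, 11)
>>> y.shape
(7, 7)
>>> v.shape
(7, 2)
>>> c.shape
(3, 7)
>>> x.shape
(23, 7)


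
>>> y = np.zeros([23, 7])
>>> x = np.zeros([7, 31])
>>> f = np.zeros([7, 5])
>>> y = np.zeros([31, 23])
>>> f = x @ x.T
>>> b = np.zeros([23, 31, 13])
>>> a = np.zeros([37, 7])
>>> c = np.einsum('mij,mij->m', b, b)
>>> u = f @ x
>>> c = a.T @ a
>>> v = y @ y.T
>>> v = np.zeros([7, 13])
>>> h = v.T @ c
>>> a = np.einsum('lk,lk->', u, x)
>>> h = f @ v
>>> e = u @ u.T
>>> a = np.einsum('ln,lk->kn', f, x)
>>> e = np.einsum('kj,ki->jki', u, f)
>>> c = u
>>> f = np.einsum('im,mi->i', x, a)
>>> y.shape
(31, 23)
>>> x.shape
(7, 31)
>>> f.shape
(7,)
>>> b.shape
(23, 31, 13)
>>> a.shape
(31, 7)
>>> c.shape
(7, 31)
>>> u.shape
(7, 31)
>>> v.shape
(7, 13)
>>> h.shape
(7, 13)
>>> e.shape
(31, 7, 7)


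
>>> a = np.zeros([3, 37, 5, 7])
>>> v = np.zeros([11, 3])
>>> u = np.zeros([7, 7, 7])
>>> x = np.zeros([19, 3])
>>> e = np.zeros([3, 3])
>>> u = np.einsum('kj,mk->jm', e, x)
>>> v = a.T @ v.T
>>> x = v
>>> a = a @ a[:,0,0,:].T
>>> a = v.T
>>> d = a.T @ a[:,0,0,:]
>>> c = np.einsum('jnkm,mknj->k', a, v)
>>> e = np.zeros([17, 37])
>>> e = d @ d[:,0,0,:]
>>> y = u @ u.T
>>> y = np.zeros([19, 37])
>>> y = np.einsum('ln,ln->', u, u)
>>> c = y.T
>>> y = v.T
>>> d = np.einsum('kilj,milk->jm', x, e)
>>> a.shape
(11, 37, 5, 7)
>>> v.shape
(7, 5, 37, 11)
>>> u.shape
(3, 19)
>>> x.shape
(7, 5, 37, 11)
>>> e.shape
(7, 5, 37, 7)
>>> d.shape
(11, 7)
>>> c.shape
()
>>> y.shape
(11, 37, 5, 7)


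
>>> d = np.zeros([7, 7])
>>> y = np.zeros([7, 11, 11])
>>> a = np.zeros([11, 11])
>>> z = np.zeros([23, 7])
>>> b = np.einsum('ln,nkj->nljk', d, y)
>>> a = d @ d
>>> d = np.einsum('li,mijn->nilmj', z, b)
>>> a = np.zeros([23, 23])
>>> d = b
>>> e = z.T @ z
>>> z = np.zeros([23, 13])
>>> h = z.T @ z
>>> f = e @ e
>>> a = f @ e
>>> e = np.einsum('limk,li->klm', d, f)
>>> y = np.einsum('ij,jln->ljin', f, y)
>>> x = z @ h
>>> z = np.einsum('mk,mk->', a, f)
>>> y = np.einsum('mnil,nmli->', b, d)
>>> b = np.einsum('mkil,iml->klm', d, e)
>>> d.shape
(7, 7, 11, 11)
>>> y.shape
()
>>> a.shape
(7, 7)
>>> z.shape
()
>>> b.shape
(7, 11, 7)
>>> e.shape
(11, 7, 11)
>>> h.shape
(13, 13)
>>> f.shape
(7, 7)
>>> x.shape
(23, 13)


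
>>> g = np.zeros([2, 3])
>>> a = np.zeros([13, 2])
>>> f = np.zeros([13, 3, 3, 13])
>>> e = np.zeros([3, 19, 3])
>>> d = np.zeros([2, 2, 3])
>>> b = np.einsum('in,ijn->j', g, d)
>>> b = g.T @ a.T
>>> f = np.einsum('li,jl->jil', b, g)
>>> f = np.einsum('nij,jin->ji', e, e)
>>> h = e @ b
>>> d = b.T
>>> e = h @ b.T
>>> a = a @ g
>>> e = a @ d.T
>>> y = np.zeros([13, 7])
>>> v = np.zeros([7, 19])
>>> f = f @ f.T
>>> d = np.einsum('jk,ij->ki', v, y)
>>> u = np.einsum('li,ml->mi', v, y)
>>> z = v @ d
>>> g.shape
(2, 3)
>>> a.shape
(13, 3)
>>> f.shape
(3, 3)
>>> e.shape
(13, 13)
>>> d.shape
(19, 13)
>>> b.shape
(3, 13)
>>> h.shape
(3, 19, 13)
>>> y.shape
(13, 7)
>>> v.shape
(7, 19)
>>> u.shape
(13, 19)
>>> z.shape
(7, 13)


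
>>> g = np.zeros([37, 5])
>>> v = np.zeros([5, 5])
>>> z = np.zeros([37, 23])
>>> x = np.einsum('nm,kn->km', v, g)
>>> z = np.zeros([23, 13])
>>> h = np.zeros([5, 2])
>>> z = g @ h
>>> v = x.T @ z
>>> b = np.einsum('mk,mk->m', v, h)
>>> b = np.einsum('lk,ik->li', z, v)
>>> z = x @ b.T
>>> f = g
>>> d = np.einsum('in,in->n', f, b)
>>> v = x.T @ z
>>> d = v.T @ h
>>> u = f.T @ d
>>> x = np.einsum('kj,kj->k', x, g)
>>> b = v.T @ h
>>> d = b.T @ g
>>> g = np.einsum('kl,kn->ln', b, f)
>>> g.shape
(2, 5)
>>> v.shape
(5, 37)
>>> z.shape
(37, 37)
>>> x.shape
(37,)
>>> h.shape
(5, 2)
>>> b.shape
(37, 2)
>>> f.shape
(37, 5)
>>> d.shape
(2, 5)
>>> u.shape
(5, 2)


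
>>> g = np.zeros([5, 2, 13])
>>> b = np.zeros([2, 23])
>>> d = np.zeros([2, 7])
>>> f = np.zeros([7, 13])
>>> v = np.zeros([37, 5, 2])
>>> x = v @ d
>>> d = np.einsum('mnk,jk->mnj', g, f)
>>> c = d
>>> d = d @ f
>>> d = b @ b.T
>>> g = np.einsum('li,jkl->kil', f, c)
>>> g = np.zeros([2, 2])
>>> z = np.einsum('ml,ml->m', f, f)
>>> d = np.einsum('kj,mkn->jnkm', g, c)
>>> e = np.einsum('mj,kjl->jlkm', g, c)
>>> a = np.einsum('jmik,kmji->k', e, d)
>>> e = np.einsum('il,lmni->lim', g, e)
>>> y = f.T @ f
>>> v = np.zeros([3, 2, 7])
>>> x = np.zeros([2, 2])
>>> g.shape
(2, 2)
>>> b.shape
(2, 23)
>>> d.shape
(2, 7, 2, 5)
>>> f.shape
(7, 13)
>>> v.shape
(3, 2, 7)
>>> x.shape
(2, 2)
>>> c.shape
(5, 2, 7)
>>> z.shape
(7,)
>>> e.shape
(2, 2, 7)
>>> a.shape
(2,)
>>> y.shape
(13, 13)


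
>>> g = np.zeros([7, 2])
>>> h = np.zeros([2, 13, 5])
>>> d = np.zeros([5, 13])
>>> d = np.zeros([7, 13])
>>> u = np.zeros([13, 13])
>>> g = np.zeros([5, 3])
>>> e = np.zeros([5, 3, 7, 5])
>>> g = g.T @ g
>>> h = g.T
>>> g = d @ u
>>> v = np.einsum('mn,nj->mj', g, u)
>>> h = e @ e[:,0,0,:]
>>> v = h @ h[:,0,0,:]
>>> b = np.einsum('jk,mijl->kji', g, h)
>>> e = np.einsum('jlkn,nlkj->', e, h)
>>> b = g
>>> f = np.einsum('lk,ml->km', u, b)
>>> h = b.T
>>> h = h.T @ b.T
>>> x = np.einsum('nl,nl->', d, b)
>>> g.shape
(7, 13)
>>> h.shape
(7, 7)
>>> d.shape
(7, 13)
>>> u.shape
(13, 13)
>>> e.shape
()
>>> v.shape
(5, 3, 7, 5)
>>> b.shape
(7, 13)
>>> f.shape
(13, 7)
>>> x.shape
()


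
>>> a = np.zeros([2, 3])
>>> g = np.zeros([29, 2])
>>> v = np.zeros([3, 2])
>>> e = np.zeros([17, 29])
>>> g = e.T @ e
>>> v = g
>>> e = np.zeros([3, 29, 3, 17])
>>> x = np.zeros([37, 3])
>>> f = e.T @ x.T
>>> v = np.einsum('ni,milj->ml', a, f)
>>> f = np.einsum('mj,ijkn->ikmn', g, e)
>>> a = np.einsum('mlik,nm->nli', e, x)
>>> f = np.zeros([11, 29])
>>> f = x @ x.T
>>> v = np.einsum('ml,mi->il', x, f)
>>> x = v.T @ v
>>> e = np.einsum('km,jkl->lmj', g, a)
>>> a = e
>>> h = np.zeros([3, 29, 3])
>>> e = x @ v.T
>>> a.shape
(3, 29, 37)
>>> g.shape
(29, 29)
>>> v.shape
(37, 3)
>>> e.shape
(3, 37)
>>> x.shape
(3, 3)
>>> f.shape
(37, 37)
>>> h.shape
(3, 29, 3)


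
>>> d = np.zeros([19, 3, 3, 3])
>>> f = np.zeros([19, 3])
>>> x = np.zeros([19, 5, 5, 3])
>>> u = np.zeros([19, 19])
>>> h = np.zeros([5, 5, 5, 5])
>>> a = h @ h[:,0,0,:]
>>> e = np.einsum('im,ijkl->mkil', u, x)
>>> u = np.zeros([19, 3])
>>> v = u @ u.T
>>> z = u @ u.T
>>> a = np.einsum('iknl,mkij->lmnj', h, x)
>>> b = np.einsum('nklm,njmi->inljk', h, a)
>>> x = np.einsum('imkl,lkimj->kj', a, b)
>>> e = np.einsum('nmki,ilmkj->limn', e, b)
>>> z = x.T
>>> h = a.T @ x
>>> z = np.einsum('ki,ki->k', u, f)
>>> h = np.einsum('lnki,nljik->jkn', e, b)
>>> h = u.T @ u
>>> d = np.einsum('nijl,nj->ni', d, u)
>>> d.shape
(19, 3)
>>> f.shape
(19, 3)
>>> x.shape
(5, 5)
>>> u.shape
(19, 3)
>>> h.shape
(3, 3)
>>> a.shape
(5, 19, 5, 3)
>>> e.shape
(5, 3, 5, 19)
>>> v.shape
(19, 19)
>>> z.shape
(19,)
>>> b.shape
(3, 5, 5, 19, 5)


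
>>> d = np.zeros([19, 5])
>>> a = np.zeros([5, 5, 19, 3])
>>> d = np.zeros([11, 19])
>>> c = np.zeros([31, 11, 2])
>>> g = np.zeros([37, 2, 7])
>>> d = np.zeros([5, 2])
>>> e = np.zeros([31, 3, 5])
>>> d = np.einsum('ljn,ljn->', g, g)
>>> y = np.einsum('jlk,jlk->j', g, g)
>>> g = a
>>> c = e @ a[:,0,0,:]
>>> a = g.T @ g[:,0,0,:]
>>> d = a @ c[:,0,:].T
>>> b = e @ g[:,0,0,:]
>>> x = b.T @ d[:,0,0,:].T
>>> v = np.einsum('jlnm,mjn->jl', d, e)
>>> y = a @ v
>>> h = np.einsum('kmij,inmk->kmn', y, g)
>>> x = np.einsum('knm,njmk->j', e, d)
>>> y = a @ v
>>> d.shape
(3, 19, 5, 31)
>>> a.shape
(3, 19, 5, 3)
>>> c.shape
(31, 3, 3)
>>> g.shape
(5, 5, 19, 3)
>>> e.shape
(31, 3, 5)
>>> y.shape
(3, 19, 5, 19)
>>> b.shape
(31, 3, 3)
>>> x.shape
(19,)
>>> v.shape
(3, 19)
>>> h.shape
(3, 19, 5)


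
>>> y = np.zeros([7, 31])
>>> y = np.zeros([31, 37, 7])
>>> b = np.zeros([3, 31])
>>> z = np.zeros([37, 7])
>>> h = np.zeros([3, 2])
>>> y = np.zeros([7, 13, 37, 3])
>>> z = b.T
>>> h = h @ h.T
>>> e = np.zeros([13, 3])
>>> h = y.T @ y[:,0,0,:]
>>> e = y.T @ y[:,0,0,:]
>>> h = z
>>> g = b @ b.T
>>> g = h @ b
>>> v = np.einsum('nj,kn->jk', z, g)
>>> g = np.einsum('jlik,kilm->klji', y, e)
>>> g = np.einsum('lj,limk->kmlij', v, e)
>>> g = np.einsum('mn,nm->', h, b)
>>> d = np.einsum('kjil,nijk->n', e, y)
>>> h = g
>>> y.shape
(7, 13, 37, 3)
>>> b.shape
(3, 31)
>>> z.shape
(31, 3)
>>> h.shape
()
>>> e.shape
(3, 37, 13, 3)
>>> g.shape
()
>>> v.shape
(3, 31)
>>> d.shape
(7,)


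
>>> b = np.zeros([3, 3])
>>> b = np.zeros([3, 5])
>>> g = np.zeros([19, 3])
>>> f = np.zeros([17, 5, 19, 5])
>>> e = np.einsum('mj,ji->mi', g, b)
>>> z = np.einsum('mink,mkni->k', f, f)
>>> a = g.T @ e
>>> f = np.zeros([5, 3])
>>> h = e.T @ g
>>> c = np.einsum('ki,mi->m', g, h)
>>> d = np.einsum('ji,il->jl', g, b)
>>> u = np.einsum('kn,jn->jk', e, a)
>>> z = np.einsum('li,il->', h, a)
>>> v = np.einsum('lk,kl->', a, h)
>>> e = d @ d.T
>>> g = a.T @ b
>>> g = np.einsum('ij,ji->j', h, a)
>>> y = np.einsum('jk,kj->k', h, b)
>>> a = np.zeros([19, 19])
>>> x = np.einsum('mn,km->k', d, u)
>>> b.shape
(3, 5)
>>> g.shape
(3,)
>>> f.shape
(5, 3)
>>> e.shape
(19, 19)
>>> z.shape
()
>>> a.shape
(19, 19)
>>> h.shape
(5, 3)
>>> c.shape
(5,)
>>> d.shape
(19, 5)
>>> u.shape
(3, 19)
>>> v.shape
()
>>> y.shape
(3,)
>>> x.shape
(3,)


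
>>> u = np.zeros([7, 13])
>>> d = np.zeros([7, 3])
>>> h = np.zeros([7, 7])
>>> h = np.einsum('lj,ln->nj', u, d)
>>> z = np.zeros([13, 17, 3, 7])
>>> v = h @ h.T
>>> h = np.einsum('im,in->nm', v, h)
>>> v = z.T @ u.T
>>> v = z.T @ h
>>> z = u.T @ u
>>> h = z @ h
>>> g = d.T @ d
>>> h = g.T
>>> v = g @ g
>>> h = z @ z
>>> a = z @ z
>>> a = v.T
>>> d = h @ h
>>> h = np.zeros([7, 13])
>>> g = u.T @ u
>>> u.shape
(7, 13)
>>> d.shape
(13, 13)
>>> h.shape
(7, 13)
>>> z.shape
(13, 13)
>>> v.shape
(3, 3)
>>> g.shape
(13, 13)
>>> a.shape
(3, 3)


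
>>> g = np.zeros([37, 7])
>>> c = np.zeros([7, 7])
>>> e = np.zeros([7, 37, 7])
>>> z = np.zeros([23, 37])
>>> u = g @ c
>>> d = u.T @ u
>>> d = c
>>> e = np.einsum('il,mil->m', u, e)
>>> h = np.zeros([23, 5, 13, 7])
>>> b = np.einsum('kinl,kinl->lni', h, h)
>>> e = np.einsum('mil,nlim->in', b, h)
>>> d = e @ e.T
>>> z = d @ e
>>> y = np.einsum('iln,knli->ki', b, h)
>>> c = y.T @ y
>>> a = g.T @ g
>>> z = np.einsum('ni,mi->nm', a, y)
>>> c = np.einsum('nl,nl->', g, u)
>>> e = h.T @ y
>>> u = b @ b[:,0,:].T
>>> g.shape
(37, 7)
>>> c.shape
()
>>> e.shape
(7, 13, 5, 7)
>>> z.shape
(7, 23)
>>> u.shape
(7, 13, 7)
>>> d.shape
(13, 13)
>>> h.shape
(23, 5, 13, 7)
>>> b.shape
(7, 13, 5)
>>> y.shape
(23, 7)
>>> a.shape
(7, 7)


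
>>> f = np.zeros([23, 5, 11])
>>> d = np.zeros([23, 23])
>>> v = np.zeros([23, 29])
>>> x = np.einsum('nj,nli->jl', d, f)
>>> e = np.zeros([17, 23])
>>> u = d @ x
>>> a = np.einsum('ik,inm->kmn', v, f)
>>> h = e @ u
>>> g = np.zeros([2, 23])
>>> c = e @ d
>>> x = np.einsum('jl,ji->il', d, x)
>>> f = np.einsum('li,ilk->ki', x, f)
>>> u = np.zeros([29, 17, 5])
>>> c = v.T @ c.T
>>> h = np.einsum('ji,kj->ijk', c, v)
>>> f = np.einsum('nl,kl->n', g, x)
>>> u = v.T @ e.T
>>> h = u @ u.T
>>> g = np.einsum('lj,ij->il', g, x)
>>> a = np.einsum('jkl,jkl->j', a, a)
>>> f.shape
(2,)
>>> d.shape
(23, 23)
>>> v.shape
(23, 29)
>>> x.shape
(5, 23)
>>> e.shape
(17, 23)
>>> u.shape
(29, 17)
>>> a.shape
(29,)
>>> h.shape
(29, 29)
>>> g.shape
(5, 2)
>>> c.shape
(29, 17)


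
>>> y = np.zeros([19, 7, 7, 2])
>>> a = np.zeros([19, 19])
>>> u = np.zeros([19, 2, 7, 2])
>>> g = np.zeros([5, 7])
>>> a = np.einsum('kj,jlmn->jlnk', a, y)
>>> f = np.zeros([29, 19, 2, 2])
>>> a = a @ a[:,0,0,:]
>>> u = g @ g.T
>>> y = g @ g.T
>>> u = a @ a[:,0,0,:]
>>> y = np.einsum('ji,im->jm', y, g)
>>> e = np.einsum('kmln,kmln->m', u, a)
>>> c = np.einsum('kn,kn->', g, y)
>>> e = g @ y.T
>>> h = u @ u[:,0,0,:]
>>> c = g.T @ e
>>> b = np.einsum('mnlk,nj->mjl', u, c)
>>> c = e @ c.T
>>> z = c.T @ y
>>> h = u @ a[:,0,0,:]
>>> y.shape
(5, 7)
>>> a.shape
(19, 7, 2, 19)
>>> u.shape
(19, 7, 2, 19)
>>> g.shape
(5, 7)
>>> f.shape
(29, 19, 2, 2)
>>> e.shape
(5, 5)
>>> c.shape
(5, 7)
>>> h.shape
(19, 7, 2, 19)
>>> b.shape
(19, 5, 2)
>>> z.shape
(7, 7)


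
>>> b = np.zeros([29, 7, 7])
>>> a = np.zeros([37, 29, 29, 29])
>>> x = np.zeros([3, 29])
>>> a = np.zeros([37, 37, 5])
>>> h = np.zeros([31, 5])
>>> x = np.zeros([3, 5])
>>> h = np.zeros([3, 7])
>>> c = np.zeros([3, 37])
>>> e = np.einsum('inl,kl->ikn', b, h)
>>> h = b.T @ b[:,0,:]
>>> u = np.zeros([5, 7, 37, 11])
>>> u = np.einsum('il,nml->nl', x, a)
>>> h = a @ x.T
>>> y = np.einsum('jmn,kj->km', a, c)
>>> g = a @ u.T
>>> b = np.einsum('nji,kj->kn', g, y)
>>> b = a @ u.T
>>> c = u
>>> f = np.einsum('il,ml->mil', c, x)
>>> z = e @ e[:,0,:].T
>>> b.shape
(37, 37, 37)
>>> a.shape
(37, 37, 5)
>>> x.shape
(3, 5)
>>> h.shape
(37, 37, 3)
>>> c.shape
(37, 5)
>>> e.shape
(29, 3, 7)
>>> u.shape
(37, 5)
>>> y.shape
(3, 37)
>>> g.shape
(37, 37, 37)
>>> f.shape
(3, 37, 5)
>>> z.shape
(29, 3, 29)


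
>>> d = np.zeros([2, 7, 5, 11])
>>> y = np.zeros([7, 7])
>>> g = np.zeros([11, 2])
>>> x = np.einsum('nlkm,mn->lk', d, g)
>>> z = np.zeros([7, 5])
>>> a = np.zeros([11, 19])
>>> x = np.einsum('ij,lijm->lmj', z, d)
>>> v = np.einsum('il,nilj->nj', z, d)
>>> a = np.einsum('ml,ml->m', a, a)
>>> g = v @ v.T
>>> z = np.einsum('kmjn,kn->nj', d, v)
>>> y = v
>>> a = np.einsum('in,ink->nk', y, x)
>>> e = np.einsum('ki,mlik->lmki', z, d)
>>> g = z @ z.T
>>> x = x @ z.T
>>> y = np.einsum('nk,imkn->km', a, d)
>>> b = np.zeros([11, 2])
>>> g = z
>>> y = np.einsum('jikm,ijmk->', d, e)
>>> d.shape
(2, 7, 5, 11)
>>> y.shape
()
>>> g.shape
(11, 5)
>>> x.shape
(2, 11, 11)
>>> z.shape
(11, 5)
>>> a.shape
(11, 5)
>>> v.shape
(2, 11)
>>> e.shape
(7, 2, 11, 5)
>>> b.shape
(11, 2)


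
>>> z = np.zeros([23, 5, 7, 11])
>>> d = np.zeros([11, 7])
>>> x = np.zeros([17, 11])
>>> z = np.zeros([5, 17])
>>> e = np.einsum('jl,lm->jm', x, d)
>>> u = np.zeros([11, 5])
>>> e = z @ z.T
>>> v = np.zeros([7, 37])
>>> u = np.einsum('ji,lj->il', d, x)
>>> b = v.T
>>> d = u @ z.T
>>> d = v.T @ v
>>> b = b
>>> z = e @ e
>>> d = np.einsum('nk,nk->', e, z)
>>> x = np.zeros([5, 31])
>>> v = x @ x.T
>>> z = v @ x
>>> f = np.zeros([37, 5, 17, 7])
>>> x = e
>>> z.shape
(5, 31)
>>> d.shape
()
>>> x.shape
(5, 5)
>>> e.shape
(5, 5)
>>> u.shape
(7, 17)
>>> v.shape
(5, 5)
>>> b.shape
(37, 7)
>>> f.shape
(37, 5, 17, 7)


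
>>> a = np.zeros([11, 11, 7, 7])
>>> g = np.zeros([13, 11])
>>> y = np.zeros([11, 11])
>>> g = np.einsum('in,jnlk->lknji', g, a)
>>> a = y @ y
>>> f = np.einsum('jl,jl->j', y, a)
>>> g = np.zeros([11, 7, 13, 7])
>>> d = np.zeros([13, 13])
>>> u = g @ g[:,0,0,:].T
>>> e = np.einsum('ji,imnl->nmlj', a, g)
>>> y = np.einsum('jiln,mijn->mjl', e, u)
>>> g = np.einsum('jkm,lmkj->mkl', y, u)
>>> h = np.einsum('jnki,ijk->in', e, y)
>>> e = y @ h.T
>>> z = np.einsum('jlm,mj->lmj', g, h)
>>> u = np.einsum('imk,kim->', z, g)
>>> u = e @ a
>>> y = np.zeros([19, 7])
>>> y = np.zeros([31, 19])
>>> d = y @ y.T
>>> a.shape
(11, 11)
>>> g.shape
(7, 13, 11)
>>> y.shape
(31, 19)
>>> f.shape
(11,)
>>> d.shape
(31, 31)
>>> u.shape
(11, 13, 11)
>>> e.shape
(11, 13, 11)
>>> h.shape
(11, 7)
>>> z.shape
(13, 11, 7)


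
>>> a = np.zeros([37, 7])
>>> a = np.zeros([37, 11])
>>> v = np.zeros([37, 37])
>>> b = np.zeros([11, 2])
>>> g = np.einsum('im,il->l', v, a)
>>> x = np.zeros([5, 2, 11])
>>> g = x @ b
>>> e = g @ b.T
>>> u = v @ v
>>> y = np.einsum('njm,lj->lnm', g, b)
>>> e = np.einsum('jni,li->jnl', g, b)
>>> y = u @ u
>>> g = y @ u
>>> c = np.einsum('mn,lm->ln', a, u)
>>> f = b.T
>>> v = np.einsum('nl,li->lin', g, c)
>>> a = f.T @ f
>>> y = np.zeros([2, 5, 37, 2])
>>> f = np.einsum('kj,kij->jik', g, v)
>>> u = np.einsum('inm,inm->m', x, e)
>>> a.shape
(11, 11)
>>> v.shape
(37, 11, 37)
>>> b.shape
(11, 2)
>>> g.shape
(37, 37)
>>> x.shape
(5, 2, 11)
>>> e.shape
(5, 2, 11)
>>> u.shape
(11,)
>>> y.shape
(2, 5, 37, 2)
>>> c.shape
(37, 11)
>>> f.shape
(37, 11, 37)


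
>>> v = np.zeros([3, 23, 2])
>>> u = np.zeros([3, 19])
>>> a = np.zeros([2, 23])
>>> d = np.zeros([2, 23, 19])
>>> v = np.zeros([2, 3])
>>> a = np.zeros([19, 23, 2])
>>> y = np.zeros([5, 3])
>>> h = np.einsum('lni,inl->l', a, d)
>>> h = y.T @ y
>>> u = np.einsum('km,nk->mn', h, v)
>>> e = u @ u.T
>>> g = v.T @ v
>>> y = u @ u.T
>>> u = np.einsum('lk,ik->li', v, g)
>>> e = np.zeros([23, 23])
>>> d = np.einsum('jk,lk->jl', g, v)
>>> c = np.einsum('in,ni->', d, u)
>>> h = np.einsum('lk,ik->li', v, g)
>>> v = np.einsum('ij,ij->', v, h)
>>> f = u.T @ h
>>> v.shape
()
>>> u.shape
(2, 3)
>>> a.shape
(19, 23, 2)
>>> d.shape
(3, 2)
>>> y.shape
(3, 3)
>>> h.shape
(2, 3)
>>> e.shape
(23, 23)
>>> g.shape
(3, 3)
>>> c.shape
()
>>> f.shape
(3, 3)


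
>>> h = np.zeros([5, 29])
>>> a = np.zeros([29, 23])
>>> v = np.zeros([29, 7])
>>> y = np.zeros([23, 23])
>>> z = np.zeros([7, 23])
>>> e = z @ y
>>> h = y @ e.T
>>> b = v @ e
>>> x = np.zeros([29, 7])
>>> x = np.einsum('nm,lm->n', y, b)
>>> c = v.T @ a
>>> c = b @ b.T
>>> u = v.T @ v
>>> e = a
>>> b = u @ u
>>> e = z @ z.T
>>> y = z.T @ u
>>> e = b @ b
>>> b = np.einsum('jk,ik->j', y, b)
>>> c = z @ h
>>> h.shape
(23, 7)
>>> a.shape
(29, 23)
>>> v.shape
(29, 7)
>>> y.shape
(23, 7)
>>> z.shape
(7, 23)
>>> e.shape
(7, 7)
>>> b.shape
(23,)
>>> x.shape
(23,)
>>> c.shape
(7, 7)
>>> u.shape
(7, 7)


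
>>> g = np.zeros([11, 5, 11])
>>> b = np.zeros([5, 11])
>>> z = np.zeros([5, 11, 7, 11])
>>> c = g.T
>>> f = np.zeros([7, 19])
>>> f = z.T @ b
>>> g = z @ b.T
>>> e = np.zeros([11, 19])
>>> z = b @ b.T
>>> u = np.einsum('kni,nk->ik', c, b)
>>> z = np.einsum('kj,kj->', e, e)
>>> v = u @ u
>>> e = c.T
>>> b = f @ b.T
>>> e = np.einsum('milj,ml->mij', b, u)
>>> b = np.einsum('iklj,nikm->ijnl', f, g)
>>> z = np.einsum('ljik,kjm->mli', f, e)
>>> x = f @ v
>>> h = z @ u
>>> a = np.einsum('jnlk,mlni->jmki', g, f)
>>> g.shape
(5, 11, 7, 5)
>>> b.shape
(11, 11, 5, 11)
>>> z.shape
(5, 11, 11)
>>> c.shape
(11, 5, 11)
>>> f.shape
(11, 7, 11, 11)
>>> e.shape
(11, 7, 5)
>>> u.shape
(11, 11)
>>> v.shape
(11, 11)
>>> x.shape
(11, 7, 11, 11)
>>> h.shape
(5, 11, 11)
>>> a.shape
(5, 11, 5, 11)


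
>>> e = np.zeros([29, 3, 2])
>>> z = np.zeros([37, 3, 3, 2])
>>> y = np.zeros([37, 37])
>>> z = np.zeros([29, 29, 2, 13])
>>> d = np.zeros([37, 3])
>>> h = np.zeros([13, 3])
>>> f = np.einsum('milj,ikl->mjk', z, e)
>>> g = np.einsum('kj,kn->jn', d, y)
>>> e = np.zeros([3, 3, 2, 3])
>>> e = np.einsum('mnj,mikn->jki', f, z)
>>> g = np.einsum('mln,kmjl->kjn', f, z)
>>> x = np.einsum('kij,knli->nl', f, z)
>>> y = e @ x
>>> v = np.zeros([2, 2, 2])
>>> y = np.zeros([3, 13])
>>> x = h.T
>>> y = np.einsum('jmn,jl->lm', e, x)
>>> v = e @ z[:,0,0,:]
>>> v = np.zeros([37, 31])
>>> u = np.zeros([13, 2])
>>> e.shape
(3, 2, 29)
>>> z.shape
(29, 29, 2, 13)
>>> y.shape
(13, 2)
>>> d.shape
(37, 3)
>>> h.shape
(13, 3)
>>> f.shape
(29, 13, 3)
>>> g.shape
(29, 2, 3)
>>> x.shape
(3, 13)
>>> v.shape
(37, 31)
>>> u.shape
(13, 2)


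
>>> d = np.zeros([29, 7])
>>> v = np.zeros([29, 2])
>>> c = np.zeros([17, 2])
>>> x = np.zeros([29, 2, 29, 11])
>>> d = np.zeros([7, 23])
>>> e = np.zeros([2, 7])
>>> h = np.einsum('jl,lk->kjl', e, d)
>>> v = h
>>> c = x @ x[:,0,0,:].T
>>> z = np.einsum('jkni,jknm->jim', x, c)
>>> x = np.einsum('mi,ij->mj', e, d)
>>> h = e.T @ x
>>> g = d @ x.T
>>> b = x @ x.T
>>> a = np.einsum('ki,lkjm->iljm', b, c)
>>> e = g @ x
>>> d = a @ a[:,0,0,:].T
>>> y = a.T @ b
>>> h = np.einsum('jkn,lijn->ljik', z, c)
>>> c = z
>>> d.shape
(2, 29, 29, 2)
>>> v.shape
(23, 2, 7)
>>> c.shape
(29, 11, 29)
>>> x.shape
(2, 23)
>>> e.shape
(7, 23)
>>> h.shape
(29, 29, 2, 11)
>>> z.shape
(29, 11, 29)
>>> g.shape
(7, 2)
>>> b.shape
(2, 2)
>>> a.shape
(2, 29, 29, 29)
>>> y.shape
(29, 29, 29, 2)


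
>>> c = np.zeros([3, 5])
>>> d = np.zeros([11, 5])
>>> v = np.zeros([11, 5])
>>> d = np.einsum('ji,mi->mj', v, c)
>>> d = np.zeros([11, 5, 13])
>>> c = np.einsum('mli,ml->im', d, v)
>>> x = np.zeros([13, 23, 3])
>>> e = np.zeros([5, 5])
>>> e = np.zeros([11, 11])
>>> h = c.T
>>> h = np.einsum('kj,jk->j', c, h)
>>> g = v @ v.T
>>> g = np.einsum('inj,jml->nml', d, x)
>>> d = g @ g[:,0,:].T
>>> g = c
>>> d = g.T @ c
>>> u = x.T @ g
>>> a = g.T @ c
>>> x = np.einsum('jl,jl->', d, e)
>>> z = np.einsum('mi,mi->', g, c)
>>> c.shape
(13, 11)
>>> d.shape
(11, 11)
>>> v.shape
(11, 5)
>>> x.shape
()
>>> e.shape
(11, 11)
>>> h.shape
(11,)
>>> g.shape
(13, 11)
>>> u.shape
(3, 23, 11)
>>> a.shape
(11, 11)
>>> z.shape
()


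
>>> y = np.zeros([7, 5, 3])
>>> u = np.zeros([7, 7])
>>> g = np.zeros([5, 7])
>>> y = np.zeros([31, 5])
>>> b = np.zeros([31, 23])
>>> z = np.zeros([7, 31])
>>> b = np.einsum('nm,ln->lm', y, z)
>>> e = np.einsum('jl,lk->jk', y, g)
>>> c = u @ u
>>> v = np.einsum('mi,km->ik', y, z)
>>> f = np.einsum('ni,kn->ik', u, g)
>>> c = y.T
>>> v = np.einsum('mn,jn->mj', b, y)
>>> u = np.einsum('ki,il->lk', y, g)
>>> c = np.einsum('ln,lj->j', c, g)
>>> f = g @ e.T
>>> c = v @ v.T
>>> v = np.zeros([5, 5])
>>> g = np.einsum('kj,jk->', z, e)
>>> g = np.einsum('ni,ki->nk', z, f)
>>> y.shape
(31, 5)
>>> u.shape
(7, 31)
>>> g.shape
(7, 5)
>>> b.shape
(7, 5)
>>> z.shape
(7, 31)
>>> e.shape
(31, 7)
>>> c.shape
(7, 7)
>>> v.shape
(5, 5)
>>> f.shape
(5, 31)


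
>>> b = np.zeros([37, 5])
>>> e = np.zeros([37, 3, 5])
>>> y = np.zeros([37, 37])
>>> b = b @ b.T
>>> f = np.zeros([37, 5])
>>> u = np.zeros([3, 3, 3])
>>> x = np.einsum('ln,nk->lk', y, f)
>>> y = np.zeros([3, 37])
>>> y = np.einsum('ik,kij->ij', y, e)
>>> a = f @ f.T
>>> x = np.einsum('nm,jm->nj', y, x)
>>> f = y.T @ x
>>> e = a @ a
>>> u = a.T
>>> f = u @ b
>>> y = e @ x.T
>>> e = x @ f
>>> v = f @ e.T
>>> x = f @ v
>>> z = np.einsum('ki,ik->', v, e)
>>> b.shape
(37, 37)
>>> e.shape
(3, 37)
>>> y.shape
(37, 3)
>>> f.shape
(37, 37)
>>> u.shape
(37, 37)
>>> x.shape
(37, 3)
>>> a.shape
(37, 37)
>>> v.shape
(37, 3)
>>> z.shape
()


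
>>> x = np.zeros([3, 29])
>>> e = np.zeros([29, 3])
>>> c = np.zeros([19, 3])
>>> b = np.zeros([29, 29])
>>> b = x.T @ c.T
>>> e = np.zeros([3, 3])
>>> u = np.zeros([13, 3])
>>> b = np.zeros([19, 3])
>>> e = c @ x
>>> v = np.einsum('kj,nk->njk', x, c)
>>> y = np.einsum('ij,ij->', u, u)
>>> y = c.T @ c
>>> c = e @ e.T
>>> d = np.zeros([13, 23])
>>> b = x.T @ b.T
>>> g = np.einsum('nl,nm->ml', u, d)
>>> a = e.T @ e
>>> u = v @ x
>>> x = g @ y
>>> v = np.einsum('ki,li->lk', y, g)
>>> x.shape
(23, 3)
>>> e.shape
(19, 29)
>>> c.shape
(19, 19)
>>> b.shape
(29, 19)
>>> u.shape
(19, 29, 29)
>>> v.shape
(23, 3)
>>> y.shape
(3, 3)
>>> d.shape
(13, 23)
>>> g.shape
(23, 3)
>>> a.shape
(29, 29)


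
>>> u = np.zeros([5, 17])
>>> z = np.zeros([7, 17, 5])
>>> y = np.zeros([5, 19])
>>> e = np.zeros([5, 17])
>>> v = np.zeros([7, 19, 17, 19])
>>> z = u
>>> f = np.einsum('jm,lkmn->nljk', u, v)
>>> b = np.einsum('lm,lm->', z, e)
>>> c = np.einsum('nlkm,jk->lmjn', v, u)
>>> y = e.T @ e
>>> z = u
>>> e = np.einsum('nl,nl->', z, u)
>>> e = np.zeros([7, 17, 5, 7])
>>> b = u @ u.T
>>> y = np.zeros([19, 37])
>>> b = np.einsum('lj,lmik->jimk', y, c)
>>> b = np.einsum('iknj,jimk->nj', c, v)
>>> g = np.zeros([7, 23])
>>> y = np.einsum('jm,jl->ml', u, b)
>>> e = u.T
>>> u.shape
(5, 17)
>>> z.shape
(5, 17)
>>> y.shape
(17, 7)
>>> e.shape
(17, 5)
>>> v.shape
(7, 19, 17, 19)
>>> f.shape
(19, 7, 5, 19)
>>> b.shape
(5, 7)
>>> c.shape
(19, 19, 5, 7)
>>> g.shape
(7, 23)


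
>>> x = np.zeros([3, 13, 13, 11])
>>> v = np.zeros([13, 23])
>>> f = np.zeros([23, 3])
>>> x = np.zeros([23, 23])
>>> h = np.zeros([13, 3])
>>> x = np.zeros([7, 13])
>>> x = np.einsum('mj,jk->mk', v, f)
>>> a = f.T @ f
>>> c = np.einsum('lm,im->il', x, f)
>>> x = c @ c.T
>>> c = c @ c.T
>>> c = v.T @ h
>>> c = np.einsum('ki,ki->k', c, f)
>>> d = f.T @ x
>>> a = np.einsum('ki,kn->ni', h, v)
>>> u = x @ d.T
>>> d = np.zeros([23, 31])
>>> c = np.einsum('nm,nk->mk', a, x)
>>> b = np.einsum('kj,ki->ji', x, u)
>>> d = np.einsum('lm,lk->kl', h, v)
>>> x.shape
(23, 23)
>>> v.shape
(13, 23)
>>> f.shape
(23, 3)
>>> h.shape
(13, 3)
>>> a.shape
(23, 3)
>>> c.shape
(3, 23)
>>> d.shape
(23, 13)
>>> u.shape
(23, 3)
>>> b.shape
(23, 3)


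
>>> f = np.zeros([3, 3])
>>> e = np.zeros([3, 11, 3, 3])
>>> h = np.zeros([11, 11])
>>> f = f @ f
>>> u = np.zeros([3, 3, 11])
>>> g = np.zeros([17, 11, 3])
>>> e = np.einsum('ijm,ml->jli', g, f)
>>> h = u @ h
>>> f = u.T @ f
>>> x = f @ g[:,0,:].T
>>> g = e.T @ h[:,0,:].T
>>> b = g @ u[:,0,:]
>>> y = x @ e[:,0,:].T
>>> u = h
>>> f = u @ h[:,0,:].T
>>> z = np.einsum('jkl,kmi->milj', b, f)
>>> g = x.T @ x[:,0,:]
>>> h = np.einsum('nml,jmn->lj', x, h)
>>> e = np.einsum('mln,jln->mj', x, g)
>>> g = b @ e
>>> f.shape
(3, 3, 3)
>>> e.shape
(11, 17)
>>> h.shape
(17, 3)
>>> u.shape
(3, 3, 11)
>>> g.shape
(17, 3, 17)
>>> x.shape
(11, 3, 17)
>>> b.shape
(17, 3, 11)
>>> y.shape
(11, 3, 11)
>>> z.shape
(3, 3, 11, 17)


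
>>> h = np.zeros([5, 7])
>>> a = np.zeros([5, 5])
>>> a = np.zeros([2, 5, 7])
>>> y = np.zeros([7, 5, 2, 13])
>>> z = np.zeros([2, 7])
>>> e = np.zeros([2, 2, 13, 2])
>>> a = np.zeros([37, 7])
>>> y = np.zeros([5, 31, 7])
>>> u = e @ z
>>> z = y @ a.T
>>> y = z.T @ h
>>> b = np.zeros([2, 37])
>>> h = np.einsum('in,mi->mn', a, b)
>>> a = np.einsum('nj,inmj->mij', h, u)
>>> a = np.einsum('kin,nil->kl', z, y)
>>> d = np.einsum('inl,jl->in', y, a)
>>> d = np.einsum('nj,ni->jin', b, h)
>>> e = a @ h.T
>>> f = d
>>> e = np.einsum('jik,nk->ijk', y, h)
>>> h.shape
(2, 7)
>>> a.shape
(5, 7)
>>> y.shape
(37, 31, 7)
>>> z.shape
(5, 31, 37)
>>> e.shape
(31, 37, 7)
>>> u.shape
(2, 2, 13, 7)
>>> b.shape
(2, 37)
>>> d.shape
(37, 7, 2)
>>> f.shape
(37, 7, 2)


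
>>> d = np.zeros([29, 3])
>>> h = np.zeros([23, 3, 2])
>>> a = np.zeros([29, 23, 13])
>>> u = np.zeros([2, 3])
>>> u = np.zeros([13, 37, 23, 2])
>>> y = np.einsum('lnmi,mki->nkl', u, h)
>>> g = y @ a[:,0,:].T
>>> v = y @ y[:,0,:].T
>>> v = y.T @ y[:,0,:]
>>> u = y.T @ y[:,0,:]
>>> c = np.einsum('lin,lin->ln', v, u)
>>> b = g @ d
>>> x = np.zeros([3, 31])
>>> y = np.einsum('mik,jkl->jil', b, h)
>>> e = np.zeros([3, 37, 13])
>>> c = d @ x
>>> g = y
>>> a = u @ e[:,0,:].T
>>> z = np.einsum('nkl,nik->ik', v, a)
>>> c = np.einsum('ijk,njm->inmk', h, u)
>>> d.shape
(29, 3)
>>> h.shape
(23, 3, 2)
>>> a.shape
(13, 3, 3)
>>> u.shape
(13, 3, 13)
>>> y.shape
(23, 3, 2)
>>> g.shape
(23, 3, 2)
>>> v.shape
(13, 3, 13)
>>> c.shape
(23, 13, 13, 2)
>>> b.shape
(37, 3, 3)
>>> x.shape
(3, 31)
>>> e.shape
(3, 37, 13)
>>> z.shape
(3, 3)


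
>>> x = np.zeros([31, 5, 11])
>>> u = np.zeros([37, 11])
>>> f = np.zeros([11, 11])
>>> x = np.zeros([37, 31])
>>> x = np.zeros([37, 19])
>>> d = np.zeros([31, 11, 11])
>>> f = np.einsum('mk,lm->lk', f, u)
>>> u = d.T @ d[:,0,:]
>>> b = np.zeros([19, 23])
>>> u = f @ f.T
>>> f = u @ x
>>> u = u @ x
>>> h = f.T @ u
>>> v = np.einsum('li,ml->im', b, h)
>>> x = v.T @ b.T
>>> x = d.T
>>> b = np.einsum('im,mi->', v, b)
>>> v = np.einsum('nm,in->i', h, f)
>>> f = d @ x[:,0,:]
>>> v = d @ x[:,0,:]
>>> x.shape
(11, 11, 31)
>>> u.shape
(37, 19)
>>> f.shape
(31, 11, 31)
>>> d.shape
(31, 11, 11)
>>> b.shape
()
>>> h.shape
(19, 19)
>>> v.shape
(31, 11, 31)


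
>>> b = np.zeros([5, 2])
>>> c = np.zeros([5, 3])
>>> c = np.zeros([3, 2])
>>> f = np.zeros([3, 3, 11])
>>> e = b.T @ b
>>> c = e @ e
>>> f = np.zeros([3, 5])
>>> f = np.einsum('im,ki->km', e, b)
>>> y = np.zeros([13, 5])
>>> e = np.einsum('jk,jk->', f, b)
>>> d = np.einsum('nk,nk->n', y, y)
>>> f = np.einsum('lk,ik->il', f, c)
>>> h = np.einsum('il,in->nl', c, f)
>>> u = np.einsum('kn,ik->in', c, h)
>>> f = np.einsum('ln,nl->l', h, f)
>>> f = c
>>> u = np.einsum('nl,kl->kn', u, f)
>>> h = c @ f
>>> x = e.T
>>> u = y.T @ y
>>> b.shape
(5, 2)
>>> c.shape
(2, 2)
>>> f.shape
(2, 2)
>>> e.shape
()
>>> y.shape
(13, 5)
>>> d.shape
(13,)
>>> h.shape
(2, 2)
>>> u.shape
(5, 5)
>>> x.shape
()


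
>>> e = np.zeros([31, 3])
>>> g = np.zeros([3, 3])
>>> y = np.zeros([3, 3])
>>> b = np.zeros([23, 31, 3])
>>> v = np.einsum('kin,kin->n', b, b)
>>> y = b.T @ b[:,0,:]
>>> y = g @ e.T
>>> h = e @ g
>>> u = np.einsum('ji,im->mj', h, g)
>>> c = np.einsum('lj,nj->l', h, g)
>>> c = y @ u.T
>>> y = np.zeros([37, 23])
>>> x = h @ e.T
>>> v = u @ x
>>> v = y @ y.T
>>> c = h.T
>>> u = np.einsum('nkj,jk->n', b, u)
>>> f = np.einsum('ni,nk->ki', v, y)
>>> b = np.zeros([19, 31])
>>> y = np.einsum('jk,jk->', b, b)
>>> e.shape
(31, 3)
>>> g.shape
(3, 3)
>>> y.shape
()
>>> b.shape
(19, 31)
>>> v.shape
(37, 37)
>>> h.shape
(31, 3)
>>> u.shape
(23,)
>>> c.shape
(3, 31)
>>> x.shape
(31, 31)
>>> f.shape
(23, 37)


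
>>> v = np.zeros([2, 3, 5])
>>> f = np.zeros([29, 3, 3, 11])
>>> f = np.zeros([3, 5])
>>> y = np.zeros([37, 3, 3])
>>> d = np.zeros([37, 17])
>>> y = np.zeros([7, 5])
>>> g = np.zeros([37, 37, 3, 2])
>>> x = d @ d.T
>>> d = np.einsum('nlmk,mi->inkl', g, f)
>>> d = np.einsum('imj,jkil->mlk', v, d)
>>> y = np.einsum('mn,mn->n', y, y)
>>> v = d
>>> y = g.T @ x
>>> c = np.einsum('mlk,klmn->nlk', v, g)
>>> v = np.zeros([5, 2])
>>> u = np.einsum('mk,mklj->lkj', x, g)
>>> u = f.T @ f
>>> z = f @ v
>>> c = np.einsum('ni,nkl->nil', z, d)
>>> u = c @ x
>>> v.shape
(5, 2)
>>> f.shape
(3, 5)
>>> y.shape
(2, 3, 37, 37)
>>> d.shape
(3, 37, 37)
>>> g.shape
(37, 37, 3, 2)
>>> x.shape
(37, 37)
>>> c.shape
(3, 2, 37)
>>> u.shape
(3, 2, 37)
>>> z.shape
(3, 2)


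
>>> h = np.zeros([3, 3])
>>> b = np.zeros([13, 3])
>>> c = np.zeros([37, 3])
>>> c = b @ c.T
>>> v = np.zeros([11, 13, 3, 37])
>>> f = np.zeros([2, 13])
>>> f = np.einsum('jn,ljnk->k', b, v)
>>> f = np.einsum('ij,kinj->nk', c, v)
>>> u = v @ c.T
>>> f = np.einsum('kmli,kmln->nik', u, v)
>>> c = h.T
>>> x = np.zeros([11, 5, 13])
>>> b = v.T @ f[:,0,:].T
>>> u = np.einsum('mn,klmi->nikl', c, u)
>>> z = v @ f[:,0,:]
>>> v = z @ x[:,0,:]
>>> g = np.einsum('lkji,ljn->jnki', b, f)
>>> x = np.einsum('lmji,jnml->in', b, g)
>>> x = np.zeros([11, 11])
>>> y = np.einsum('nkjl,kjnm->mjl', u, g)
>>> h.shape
(3, 3)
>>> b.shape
(37, 3, 13, 37)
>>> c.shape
(3, 3)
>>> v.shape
(11, 13, 3, 13)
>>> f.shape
(37, 13, 11)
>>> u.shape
(3, 13, 11, 13)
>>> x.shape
(11, 11)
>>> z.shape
(11, 13, 3, 11)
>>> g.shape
(13, 11, 3, 37)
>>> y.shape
(37, 11, 13)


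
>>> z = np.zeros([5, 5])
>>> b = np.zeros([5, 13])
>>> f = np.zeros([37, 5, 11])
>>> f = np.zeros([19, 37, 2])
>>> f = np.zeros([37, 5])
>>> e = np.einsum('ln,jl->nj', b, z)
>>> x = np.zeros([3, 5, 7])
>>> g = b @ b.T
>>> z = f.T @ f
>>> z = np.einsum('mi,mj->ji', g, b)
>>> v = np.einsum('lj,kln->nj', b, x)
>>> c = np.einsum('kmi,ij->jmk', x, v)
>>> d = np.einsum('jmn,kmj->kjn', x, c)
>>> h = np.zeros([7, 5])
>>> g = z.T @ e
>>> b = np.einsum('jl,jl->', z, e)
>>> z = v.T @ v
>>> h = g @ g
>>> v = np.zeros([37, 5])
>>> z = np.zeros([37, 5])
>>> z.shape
(37, 5)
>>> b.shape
()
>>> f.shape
(37, 5)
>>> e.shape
(13, 5)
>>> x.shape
(3, 5, 7)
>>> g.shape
(5, 5)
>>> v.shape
(37, 5)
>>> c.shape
(13, 5, 3)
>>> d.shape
(13, 3, 7)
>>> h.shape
(5, 5)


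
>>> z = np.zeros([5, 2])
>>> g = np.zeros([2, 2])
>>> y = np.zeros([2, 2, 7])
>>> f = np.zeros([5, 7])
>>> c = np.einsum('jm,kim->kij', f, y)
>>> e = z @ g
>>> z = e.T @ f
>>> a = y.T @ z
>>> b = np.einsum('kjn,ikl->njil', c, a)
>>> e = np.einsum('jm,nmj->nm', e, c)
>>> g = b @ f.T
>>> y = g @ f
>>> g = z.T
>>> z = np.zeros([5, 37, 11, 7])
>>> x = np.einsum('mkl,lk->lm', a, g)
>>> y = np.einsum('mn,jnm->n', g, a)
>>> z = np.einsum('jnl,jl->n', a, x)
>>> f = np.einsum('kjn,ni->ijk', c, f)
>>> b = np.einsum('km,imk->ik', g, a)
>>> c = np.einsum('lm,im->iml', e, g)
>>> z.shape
(2,)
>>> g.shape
(7, 2)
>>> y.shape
(2,)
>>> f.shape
(7, 2, 2)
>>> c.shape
(7, 2, 2)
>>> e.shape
(2, 2)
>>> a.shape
(7, 2, 7)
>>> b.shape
(7, 7)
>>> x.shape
(7, 7)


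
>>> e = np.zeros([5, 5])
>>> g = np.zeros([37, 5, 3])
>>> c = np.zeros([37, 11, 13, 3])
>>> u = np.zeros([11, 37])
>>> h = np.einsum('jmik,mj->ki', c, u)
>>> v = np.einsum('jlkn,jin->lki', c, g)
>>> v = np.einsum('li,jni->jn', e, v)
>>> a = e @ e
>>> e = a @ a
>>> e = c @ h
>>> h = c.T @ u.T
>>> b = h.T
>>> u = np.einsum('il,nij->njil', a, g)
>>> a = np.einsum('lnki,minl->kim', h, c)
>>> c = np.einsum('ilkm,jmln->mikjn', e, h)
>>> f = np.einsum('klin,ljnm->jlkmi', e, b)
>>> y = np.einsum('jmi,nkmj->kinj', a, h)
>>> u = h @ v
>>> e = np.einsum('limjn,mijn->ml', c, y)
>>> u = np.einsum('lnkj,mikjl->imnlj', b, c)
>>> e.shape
(13, 13)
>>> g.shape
(37, 5, 3)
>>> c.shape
(13, 37, 13, 3, 11)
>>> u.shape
(37, 13, 11, 11, 3)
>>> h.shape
(3, 13, 11, 11)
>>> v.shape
(11, 13)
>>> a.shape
(11, 11, 37)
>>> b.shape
(11, 11, 13, 3)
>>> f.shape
(11, 11, 37, 3, 13)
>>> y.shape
(13, 37, 3, 11)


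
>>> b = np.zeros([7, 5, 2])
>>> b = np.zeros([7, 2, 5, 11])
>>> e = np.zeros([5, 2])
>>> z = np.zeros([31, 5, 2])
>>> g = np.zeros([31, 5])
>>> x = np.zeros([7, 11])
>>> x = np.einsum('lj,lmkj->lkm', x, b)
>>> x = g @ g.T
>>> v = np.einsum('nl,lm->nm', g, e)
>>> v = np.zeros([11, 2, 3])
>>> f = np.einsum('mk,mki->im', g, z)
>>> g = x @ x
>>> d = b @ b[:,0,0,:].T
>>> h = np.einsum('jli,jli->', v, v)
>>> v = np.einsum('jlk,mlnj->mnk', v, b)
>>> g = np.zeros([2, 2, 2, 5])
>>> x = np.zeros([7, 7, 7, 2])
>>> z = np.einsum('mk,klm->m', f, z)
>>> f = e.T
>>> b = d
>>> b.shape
(7, 2, 5, 7)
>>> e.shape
(5, 2)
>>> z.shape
(2,)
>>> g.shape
(2, 2, 2, 5)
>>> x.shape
(7, 7, 7, 2)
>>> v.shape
(7, 5, 3)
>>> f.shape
(2, 5)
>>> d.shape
(7, 2, 5, 7)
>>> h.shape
()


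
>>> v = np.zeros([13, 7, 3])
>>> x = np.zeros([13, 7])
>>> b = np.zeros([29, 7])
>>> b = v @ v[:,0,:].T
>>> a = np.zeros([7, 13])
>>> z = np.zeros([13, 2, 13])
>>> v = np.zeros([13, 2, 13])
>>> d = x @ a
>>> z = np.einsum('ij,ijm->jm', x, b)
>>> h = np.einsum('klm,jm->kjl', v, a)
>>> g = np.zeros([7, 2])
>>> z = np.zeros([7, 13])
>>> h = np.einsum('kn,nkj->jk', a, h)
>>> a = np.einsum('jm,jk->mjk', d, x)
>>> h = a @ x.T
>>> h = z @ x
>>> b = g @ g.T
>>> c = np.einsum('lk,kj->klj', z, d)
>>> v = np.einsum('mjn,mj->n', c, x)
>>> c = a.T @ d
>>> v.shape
(13,)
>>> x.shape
(13, 7)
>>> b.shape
(7, 7)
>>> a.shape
(13, 13, 7)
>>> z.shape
(7, 13)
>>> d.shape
(13, 13)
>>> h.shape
(7, 7)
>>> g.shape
(7, 2)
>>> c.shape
(7, 13, 13)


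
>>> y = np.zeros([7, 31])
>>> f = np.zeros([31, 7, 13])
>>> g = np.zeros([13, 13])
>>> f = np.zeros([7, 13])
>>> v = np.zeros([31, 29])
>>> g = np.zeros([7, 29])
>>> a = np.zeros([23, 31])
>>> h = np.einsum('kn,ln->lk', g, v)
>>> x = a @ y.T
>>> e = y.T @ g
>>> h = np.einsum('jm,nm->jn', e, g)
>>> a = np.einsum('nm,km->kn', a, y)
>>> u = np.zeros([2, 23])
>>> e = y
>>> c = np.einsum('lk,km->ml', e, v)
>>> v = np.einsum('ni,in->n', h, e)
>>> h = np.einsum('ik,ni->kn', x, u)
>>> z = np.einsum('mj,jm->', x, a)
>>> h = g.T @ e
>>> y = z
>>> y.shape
()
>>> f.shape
(7, 13)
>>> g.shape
(7, 29)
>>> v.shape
(31,)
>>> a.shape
(7, 23)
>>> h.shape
(29, 31)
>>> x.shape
(23, 7)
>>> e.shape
(7, 31)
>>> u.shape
(2, 23)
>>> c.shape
(29, 7)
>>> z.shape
()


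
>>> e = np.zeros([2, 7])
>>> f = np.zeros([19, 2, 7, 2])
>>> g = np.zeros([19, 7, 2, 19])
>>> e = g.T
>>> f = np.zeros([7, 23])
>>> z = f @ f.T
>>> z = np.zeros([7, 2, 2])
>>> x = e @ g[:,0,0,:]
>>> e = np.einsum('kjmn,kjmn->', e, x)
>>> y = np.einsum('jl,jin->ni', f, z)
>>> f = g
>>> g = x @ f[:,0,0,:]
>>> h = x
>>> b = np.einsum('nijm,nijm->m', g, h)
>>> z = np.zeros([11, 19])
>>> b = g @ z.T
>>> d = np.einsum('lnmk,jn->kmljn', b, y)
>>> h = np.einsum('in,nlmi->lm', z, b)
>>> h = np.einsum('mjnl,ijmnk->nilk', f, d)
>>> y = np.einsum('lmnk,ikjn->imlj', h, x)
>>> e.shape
()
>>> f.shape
(19, 7, 2, 19)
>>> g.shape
(19, 2, 7, 19)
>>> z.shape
(11, 19)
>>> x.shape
(19, 2, 7, 19)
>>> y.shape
(19, 11, 2, 7)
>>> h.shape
(2, 11, 19, 2)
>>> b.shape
(19, 2, 7, 11)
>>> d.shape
(11, 7, 19, 2, 2)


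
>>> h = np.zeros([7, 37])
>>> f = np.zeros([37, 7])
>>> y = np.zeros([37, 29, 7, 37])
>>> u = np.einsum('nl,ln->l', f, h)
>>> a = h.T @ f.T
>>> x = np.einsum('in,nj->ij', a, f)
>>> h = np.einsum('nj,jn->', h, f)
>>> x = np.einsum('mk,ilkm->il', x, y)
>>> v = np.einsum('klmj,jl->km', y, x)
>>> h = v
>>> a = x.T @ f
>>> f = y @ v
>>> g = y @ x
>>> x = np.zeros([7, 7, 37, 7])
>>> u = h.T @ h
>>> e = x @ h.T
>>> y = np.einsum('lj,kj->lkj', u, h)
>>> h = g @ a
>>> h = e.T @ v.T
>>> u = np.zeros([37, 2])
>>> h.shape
(37, 37, 7, 37)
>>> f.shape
(37, 29, 7, 7)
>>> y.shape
(7, 37, 7)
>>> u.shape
(37, 2)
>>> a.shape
(29, 7)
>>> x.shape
(7, 7, 37, 7)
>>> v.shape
(37, 7)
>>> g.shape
(37, 29, 7, 29)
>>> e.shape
(7, 7, 37, 37)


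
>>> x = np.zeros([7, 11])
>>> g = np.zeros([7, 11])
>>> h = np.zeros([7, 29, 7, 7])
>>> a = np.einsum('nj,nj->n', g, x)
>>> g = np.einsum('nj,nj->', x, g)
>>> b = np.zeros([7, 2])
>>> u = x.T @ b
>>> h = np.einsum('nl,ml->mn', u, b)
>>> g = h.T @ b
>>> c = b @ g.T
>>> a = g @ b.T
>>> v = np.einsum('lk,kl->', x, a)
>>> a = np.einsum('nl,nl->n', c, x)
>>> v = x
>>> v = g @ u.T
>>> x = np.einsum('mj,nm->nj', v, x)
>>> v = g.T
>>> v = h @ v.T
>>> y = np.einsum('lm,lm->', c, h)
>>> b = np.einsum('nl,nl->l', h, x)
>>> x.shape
(7, 11)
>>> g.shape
(11, 2)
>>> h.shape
(7, 11)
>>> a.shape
(7,)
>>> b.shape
(11,)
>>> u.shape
(11, 2)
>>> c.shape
(7, 11)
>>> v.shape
(7, 2)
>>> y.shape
()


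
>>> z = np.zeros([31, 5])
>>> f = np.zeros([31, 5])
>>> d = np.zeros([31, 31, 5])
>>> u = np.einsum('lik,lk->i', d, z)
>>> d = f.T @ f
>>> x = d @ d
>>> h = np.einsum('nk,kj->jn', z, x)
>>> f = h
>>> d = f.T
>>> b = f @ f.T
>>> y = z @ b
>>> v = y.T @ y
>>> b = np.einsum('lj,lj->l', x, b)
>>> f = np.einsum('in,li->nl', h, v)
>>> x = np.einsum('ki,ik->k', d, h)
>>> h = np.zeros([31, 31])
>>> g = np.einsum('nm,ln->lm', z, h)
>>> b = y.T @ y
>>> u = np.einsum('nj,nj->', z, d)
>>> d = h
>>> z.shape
(31, 5)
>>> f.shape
(31, 5)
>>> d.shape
(31, 31)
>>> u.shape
()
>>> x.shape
(31,)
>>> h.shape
(31, 31)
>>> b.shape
(5, 5)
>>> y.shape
(31, 5)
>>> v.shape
(5, 5)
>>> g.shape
(31, 5)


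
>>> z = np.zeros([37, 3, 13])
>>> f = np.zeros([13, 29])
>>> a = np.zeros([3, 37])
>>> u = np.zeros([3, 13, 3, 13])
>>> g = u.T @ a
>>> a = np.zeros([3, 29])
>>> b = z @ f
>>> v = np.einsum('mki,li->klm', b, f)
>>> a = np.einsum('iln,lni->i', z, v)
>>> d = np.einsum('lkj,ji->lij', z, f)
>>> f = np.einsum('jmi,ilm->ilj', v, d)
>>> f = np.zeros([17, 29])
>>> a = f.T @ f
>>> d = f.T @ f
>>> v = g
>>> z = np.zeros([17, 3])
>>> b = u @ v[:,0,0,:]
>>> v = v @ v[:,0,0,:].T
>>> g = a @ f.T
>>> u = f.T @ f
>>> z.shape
(17, 3)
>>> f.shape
(17, 29)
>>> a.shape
(29, 29)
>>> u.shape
(29, 29)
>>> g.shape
(29, 17)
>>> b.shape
(3, 13, 3, 37)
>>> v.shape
(13, 3, 13, 13)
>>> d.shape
(29, 29)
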